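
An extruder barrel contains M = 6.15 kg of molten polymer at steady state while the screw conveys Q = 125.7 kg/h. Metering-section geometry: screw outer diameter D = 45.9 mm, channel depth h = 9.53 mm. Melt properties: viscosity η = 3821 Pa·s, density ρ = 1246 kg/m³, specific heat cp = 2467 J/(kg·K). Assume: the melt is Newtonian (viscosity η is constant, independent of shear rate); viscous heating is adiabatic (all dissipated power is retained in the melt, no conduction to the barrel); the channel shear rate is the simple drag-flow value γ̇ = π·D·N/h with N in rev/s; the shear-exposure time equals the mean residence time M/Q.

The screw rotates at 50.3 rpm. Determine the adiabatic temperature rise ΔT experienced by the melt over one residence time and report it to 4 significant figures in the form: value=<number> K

Throughput in SI: Q_s = 125.7 kg/h ÷ 3600 s/h = 0.0349167 kg/s
t_res = M / Q_s = 6.15 ÷ 0.0349167 = 176.134 s
Geometry in metres: D = 45.9 mm → 0.0459 m, h = 9.53 mm → 0.00953 m; screw speed N = 50.3 rpm = 0.838333 rev/s
Shear rate: γ̇ = πDN/h = π·0.0459·0.838333/0.00953 = 12.6849 s⁻¹
Adiabatic rise: ΔT = η γ̇² t_res / (ρ cp) = 3821·(12.6849)²·176.134 / (1246·2467) = 35.2294 K

value=35.23 K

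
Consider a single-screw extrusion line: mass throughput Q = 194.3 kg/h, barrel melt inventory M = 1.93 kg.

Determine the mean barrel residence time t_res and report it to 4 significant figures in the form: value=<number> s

Q_s = Q / 3600 = 194.3 / 3600 = 0.0539722 kg/s
Mean residence time: t_res = M/Q_s = 1.93 kg / 0.0539722 kg/s = 35.7591 s

value=35.76 s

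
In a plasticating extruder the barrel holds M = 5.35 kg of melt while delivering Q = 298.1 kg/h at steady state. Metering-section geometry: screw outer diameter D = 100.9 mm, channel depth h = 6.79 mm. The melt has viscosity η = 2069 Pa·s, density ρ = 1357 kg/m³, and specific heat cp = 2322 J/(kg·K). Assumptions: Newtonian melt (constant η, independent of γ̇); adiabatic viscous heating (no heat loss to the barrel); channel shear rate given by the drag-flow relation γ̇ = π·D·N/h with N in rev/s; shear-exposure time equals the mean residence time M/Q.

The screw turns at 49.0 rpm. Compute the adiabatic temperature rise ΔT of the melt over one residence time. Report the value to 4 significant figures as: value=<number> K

Convert throughput: Q = 298.1 kg/h = 298.1/3600 = 0.0828056 kg/s
Mean residence time: t_res = M/Q_s = 5.35 kg / 0.0828056 kg/s = 64.6092 s
Convert to SI: D = 0.1009 m, h = 0.00679 m, N = 49.0/60 = 0.816667 rev/s
γ̇ = π D N / h = (π)(0.1009)(0.816667) / 0.00679 = 38.1255 s⁻¹
Adiabatic rise: ΔT = η γ̇² t_res / (ρ cp) = 2069·(38.1255)²·64.6092 / (1357·2322) = 61.6659 K

value=61.67 K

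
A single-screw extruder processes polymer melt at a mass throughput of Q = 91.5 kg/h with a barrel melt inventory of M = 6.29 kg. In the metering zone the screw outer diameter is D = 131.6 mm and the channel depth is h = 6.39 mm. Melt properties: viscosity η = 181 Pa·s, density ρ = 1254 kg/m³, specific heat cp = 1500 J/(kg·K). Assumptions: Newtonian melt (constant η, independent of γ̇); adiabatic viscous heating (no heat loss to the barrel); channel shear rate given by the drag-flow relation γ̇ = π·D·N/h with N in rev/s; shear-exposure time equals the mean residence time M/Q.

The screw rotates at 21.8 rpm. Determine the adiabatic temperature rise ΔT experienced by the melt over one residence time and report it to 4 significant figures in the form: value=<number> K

value=13.16 K

Convert throughput: Q = 91.5 kg/h = 91.5/3600 = 0.0254167 kg/s
t_res = M / Q_s = 6.29 ÷ 0.0254167 = 247.475 s
Convert to SI: D = 0.1316 m, h = 0.00639 m, N = 21.8/60 = 0.363333 rev/s
γ̇ = π D N / h = (π)(0.1316)(0.363333) / 0.00639 = 23.5077 s⁻¹
Adiabatic rise: ΔT = η γ̇² t_res / (ρ cp) = 181·(23.5077)²·247.475 / (1254·1500) = 13.1596 K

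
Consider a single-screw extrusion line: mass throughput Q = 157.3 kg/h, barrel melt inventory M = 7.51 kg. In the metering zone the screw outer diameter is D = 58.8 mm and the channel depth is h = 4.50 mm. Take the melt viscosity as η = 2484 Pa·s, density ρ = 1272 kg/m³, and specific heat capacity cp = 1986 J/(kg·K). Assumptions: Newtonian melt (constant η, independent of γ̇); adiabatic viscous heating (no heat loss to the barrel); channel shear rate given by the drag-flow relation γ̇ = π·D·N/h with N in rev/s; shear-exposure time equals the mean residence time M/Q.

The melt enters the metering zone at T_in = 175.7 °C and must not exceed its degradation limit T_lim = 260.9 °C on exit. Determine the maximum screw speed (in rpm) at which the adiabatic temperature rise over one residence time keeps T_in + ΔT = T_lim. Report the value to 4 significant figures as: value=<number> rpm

Throughput in SI: Q_s = 157.3 kg/h ÷ 3600 s/h = 0.0436944 kg/s
t_res = M / Q_s = 7.51 ÷ 0.0436944 = 171.875 s
Geometry in SI: D = 58.8 mm → 0.0588 m, h = 4.50 mm → 0.0045 m
ΔT_a = T_lim − T_in = 260.9 °C − 175.7 °C = 85.2 K
Invert ΔT = ηγ̇²t_res/(ρcp) for γ̇: γ̇_max² = ΔT_a ρ cp / (η t_res) = 85.2·1272·1986 / (2484·171.875) = 504.128 s⁻²
γ̇_max = sqrt(504.128) = 22.4528 s⁻¹
N_max = γ̇_max h / (πD) = 22.4528·0.0045/(π·0.0588) = 0.54696 rev/s → ×60 = 32.8176 rpm

value=32.82 rpm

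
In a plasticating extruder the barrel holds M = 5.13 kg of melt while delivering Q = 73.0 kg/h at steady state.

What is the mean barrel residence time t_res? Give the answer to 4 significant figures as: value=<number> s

Q_s = Q / 3600 = 73.0 / 3600 = 0.0202778 kg/s
t_res = M / Q_s = 5.13 ÷ 0.0202778 = 252.986 s

value=253.0 s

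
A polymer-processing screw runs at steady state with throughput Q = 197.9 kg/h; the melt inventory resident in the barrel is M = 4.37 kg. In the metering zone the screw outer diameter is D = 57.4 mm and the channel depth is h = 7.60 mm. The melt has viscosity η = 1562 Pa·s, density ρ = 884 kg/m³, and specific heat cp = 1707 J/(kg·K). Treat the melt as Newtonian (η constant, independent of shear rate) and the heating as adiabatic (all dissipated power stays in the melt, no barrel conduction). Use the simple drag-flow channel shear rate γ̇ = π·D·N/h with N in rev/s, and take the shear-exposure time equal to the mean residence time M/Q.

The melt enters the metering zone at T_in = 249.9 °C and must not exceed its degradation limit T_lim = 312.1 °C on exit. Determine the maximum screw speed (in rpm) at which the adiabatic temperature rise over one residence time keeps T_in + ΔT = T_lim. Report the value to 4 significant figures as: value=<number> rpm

value=69.52 rpm

Q_s = Q / 3600 = 197.9 / 3600 = 0.0549722 kg/s
t_res = M / Q_s = 4.37 / 0.0549722 = 79.4947 s
Geometry in SI: D = 57.4 mm → 0.0574 m, h = 7.60 mm → 0.0076 m
ΔT_a = T_lim − T_in = 312.1 − 249.9 = 62.2 K
γ̇_max² = ΔT_a·ρ·cp / (η·t_res) = [62.2 × 884 × 1707] / [1562 × 79.4947] = 755.887 s⁻²
γ̇_max = √755.887 = 27.4934 s⁻¹
N_max = γ̇_max·h / (π·D) = 27.4934 · 0.0076 / (π · 0.0574) = 1.15872 rev/s = 69.5235 rpm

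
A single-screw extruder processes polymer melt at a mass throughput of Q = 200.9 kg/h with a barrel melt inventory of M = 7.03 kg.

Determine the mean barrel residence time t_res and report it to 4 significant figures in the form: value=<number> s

Convert throughput: Q = 200.9 kg/h = 200.9/3600 = 0.0558056 kg/s
t_res = M / Q_s = 7.03 ÷ 0.0558056 = 125.973 s

value=126.0 s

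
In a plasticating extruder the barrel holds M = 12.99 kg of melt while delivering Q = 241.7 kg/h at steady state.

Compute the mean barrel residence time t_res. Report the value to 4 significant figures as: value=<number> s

Convert throughput: Q = 241.7 kg/h = 241.7/3600 = 0.0671389 kg/s
t_res = M / Q_s = 12.99 ÷ 0.0671389 = 193.48 s

value=193.5 s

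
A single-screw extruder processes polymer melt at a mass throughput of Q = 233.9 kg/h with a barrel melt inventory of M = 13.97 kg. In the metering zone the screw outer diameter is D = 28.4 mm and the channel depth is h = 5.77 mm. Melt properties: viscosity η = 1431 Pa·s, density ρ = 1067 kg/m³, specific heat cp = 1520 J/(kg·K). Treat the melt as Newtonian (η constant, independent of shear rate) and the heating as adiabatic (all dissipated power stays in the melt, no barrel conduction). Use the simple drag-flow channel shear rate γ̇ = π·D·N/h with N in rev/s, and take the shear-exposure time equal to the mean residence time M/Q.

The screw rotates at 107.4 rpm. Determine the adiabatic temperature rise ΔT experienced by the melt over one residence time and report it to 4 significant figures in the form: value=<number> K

value=145.3 K

Q_s = Q / 3600 = 233.9 / 3600 = 0.0649722 kg/s
t_res = M / Q_s = 13.97 / 0.0649722 = 215.015 s
Convert to SI: D = 0.0284 m, h = 0.00577 m, N = 107.4/60 = 1.79 rev/s
γ̇ = π·D·N / h = π · 0.0284 · 1.79 / 0.00577 = 27.6787 s⁻¹
Adiabatic rise: ΔT = η γ̇² t_res / (ρ cp) = 1431·(27.6787)²·215.015 / (1067·1520) = 145.342 K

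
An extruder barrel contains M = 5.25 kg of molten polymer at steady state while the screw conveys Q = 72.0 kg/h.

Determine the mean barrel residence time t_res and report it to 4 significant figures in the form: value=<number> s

value=262.5 s

Throughput in SI: Q_s = 72.0 kg/h ÷ 3600 s/h = 0.02 kg/s
Mean residence time: t_res = M/Q_s = 5.25 kg / 0.02 kg/s = 262.5 s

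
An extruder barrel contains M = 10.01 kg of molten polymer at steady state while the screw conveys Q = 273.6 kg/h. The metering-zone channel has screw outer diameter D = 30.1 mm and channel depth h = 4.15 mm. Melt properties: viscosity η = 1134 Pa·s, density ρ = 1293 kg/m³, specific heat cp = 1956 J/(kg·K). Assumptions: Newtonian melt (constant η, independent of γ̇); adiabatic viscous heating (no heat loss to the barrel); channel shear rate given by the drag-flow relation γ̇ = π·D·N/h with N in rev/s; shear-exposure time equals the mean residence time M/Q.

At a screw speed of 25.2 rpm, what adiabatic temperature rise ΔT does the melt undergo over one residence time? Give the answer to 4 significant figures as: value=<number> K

value=5.409 K

Convert throughput: Q = 273.6 kg/h = 273.6/3600 = 0.076 kg/s
t_res = M / Q_s = 10.01 / 0.076 = 131.711 s
Convert to SI: D = 0.0301 m, h = 0.00415 m, N = 25.2/60 = 0.42 rev/s
γ̇ = π·D·N / h = π · 0.0301 · 0.42 / 0.00415 = 9.57012 s⁻¹
ΔT = η·γ̇²·t_res / (ρ·cp) = 1134 · (9.57012)² · 131.711 / (1293 · 1956) = 5.4088 K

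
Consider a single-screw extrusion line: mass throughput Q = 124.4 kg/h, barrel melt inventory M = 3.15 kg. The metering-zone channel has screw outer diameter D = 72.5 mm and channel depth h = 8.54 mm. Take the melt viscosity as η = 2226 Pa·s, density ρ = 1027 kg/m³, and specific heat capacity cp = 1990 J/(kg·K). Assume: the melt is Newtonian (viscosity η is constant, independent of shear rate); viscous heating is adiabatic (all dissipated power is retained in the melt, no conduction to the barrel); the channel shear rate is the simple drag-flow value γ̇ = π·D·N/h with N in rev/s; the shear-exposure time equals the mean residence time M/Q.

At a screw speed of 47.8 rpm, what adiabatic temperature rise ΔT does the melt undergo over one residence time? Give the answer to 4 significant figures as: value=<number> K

Throughput in SI: Q_s = 124.4 kg/h ÷ 3600 s/h = 0.0345556 kg/s
t_res = M / Q_s = 3.15 ÷ 0.0345556 = 91.1576 s
Geometry in metres: D = 72.5 mm → 0.0725 m, h = 8.54 mm → 0.00854 m; screw speed N = 47.8 rpm = 0.796667 rev/s
γ̇ = π·D·N / h = π · 0.0725 · 0.796667 / 0.00854 = 21.2474 s⁻¹
Adiabatic rise: ΔT = η γ̇² t_res / (ρ cp) = 2226·(21.2474)²·91.1576 / (1027·1990) = 44.8237 K

value=44.82 K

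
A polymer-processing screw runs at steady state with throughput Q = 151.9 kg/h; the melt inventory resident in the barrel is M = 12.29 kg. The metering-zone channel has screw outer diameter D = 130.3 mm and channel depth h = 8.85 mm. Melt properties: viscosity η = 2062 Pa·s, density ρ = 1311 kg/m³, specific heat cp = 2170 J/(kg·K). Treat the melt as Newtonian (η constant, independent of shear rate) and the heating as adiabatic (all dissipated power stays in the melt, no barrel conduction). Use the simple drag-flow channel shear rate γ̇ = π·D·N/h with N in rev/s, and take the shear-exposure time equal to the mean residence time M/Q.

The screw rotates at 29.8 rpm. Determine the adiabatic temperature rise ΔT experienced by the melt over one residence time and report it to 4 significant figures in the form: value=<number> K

Q_s = Q / 3600 = 151.9 / 3600 = 0.0421944 kg/s
Mean residence time: t_res = M/Q_s = 12.29 kg / 0.0421944 kg/s = 291.271 s
D = 130.3 mm = 0.1303 m;  h = 8.85 mm = 0.00885 m;  N = 29.8 rpm / 60 = 0.496667 rev/s
γ̇ = π·D·N / h = π · 0.1303 · 0.496667 / 0.00885 = 22.9729 s⁻¹
ΔT = η·γ̇²·t_res/(ρ·cp) = [2062 × 22.9729² × 291.271] / [1311 × 2170] = 111.418 K

value=111.4 K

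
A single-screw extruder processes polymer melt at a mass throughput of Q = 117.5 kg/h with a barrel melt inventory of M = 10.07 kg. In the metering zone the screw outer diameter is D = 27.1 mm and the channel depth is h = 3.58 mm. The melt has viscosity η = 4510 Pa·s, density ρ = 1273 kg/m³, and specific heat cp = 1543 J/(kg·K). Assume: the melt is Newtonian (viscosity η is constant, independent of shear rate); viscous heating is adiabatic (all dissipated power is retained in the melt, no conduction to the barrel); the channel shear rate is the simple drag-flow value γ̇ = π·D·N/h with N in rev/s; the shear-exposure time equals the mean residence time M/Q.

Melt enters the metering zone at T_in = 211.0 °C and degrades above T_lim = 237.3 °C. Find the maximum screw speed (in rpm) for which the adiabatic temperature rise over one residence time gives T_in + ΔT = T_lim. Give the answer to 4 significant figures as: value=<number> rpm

value=15.37 rpm

Convert throughput: Q = 117.5 kg/h = 117.5/3600 = 0.0326389 kg/s
Mean residence time: t_res = M/Q_s = 10.07 kg / 0.0326389 kg/s = 308.528 s
Convert to metres: D = 0.0271 m, h = 0.00358 m
Allowable rise: ΔT_a = T_lim − T_in = 237.3 − 211.0 = 26.3 K
γ̇_max² = ΔT_a·ρ·cp/(η·t_res) = 26.3·1273·1543/(4510·308.528) = 37.1261 s⁻²
Take the square root: γ̇_max = √(37.1261) = 6.09312 s⁻¹
Solve γ̇ = πDN/h for N: N_max = γ̇_max·h/(π·D) = 6.09312 × 0.00358 / (π × 0.0271) = 0.256214 rev/s = 15.3729 rpm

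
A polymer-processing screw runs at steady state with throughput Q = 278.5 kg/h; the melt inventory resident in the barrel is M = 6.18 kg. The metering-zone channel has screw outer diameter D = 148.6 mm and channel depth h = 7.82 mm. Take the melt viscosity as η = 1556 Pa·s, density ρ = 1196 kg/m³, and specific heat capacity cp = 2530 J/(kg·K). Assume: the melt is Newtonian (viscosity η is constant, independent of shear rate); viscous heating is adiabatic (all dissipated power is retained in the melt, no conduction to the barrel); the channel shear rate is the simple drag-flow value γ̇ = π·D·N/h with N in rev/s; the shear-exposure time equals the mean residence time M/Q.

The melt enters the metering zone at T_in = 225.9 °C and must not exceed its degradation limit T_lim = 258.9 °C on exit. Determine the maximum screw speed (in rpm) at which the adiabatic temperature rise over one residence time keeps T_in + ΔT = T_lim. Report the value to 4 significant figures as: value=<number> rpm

Convert throughput: Q = 278.5 kg/h = 278.5/3600 = 0.0773611 kg/s
t_res = M / Q_s = 6.18 ÷ 0.0773611 = 79.8851 s
Convert to metres: D = 0.1486 m, h = 0.00782 m
ΔT_a = T_lim − T_in = 258.9 °C − 225.9 °C = 33 K
Invert ΔT = ηγ̇²t_res/(ρcp) for γ̇: γ̇_max² = ΔT_a ρ cp / (η t_res) = 33·1196·2530 / (1556·79.8851) = 803.323 s⁻²
γ̇_max = sqrt(803.323) = 28.343 s⁻¹
N_max = γ̇_max·h / (π·D) = 28.343 · 0.00782 / (π · 0.1486) = 0.47477 rev/s = 28.4862 rpm

value=28.49 rpm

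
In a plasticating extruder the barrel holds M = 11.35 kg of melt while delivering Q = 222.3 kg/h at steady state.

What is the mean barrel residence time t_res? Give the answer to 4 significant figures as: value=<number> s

Throughput in SI: Q_s = 222.3 kg/h ÷ 3600 s/h = 0.06175 kg/s
Mean residence time: t_res = M/Q_s = 11.35 kg / 0.06175 kg/s = 183.806 s

value=183.8 s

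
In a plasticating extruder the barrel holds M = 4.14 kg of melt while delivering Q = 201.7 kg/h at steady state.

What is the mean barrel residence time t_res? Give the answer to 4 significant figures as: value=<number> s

Convert throughput: Q = 201.7 kg/h = 201.7/3600 = 0.0560278 kg/s
t_res = M / Q_s = 4.14 ÷ 0.0560278 = 73.8919 s

value=73.89 s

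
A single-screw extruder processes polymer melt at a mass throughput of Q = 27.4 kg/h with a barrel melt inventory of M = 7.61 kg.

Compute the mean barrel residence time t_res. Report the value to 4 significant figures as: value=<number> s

Convert throughput: Q = 27.4 kg/h = 27.4/3600 = 0.00761111 kg/s
Mean residence time: t_res = M/Q_s = 7.61 kg / 0.00761111 kg/s = 999.854 s

value=999.9 s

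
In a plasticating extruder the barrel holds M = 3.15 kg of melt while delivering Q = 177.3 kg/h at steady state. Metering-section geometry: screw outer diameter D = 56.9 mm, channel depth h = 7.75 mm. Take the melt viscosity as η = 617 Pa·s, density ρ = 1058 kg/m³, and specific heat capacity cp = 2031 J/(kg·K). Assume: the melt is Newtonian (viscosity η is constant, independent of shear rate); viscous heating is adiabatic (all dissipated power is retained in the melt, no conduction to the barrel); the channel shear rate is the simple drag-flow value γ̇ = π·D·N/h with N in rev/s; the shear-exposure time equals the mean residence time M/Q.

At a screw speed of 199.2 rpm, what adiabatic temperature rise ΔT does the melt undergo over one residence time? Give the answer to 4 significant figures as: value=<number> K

Convert throughput: Q = 177.3 kg/h = 177.3/3600 = 0.04925 kg/s
t_res = M / Q_s = 3.15 ÷ 0.04925 = 63.9594 s
Geometry in metres: D = 56.9 mm → 0.0569 m, h = 7.75 mm → 0.00775 m; screw speed N = 199.2 rpm = 3.32 rev/s
γ̇ = π·D·N / h = π · 0.0569 · 3.32 / 0.00775 = 76.577 s⁻¹
ΔT = η·γ̇²·t_res/(ρ·cp) = [617 × 76.577² × 63.9594] / [1058 × 2031] = 107.694 K

value=107.7 K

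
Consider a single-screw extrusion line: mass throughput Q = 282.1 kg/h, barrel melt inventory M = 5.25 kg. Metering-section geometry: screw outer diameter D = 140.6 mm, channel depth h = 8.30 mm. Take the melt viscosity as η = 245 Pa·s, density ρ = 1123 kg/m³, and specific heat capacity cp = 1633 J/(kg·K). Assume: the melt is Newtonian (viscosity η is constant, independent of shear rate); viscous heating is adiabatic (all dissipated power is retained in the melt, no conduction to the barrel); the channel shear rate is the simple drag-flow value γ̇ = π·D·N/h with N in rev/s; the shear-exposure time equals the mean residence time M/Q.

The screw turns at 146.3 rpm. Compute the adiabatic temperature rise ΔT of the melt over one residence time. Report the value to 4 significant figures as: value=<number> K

value=150.7 K

Q_s = Q / 3600 = 282.1 / 3600 = 0.0783611 kg/s
t_res = M / Q_s = 5.25 / 0.0783611 = 66.9975 s
Convert to SI: D = 0.1406 m, h = 0.0083 m, N = 146.3/60 = 2.43833 rev/s
γ̇ = π·D·N / h = π · 0.1406 · 2.43833 / 0.0083 = 129.763 s⁻¹
ΔT = η·γ̇²·t_res/(ρ·cp) = [245 × 129.763² × 66.9975] / [1123 × 1633] = 150.716 K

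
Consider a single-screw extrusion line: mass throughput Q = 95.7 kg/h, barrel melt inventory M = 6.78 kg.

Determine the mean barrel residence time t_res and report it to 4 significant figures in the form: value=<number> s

Q_s = Q / 3600 = 95.7 / 3600 = 0.0265833 kg/s
Mean residence time: t_res = M/Q_s = 6.78 kg / 0.0265833 kg/s = 255.047 s

value=255.0 s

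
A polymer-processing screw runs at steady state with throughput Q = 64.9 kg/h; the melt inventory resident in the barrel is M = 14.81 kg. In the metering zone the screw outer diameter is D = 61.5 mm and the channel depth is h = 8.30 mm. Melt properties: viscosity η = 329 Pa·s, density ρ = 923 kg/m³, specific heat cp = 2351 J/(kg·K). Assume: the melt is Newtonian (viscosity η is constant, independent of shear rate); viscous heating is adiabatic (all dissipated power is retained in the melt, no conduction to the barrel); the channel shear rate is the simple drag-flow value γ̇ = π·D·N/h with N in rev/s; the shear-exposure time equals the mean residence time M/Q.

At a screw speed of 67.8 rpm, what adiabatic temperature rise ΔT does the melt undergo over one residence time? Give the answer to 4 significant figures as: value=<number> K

Convert throughput: Q = 64.9 kg/h = 64.9/3600 = 0.0180278 kg/s
t_res = M / Q_s = 14.81 ÷ 0.0180278 = 821.51 s
Convert to SI: D = 0.0615 m, h = 0.0083 m, N = 67.8/60 = 1.13 rev/s
γ̇ = π·D·N / h = π · 0.0615 · 1.13 / 0.0083 = 26.3042 s⁻¹
ΔT = η·γ̇²·t_res/(ρ·cp) = [329 × 26.3042² × 821.51] / [923 × 2351] = 86.1797 K

value=86.18 K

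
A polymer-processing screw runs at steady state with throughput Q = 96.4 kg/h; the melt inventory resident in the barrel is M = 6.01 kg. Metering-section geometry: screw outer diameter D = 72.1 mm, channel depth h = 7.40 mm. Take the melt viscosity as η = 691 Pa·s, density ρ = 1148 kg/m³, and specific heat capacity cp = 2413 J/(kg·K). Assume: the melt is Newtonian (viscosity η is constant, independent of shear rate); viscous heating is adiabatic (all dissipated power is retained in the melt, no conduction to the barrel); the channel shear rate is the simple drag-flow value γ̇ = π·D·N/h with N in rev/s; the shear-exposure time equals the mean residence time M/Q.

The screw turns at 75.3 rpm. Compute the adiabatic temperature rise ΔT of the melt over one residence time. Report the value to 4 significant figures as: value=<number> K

Throughput in SI: Q_s = 96.4 kg/h ÷ 3600 s/h = 0.0267778 kg/s
t_res = M / Q_s = 6.01 / 0.0267778 = 224.44 s
D = 72.1 mm = 0.0721 m;  h = 7.40 mm = 0.0074 m;  N = 75.3 rpm / 60 = 1.255 rev/s
Shear rate: γ̇ = πDN/h = π·0.0721·1.255/0.0074 = 38.4147 s⁻¹
ΔT = η·γ̇²·t_res/(ρ·cp) = [691 × 38.4147² × 224.44] / [1148 × 2413] = 82.6177 K

value=82.62 K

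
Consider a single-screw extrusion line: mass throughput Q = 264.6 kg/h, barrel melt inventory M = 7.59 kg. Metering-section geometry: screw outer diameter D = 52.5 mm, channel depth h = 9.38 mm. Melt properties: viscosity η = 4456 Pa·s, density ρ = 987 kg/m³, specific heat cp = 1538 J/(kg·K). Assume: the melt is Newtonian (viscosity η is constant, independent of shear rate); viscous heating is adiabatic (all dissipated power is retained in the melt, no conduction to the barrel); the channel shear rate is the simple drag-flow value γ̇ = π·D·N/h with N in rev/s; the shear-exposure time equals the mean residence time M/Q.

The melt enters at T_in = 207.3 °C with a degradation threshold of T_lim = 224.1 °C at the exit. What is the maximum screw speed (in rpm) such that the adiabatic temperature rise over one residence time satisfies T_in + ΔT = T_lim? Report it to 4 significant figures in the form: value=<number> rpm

value=25.40 rpm

Convert throughput: Q = 264.6 kg/h = 264.6/3600 = 0.0735 kg/s
t_res = M / Q_s = 7.59 / 0.0735 = 103.265 s
D = 52.5 mm = 0.0525 m;  h = 9.38 mm = 0.00938 m
ΔT_a = T_lim − T_in = 224.1 − 207.3 = 16.8 K
γ̇_max² = ΔT_a·ρ·cp / (η·t_res) = [16.8 × 987 × 1538] / [4456 × 103.265] = 55.4221 s⁻²
γ̇_max = sqrt(55.4221) = 7.4446 s⁻¹
N_max = γ̇_max·h / (π·D) = 7.4446 · 0.00938 / (π · 0.0525) = 0.423385 rev/s = 25.4031 rpm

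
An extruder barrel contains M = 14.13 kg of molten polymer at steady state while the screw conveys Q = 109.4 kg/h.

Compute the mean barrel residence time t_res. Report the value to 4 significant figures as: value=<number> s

value=465.0 s

Throughput in SI: Q_s = 109.4 kg/h ÷ 3600 s/h = 0.0303889 kg/s
Mean residence time: t_res = M/Q_s = 14.13 kg / 0.0303889 kg/s = 464.973 s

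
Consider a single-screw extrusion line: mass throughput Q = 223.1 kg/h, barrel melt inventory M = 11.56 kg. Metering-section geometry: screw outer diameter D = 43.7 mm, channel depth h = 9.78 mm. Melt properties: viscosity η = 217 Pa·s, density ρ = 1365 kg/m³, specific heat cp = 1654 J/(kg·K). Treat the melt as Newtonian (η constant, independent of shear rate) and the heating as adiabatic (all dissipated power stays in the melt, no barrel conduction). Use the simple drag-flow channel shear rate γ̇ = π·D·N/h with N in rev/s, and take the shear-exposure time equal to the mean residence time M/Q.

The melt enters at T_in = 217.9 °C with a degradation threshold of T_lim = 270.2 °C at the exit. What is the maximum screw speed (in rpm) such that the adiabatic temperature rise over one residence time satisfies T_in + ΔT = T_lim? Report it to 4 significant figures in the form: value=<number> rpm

value=230.9 rpm

Convert throughput: Q = 223.1 kg/h = 223.1/3600 = 0.0619722 kg/s
t_res = M / Q_s = 11.56 ÷ 0.0619722 = 186.535 s
Geometry in SI: D = 43.7 mm → 0.0437 m, h = 9.78 mm → 0.00978 m
Allowable rise: ΔT_a = T_lim − T_in = 270.2 − 217.9 = 52.3 K
Invert ΔT = ηγ̇²t_res/(ρcp) for γ̇: γ̇_max² = ΔT_a ρ cp / (η t_res) = 52.3·1365·1654 / (217·186.535) = 2917.09 s⁻²
γ̇_max = sqrt(2917.09) = 54.0101 s⁻¹
N_max = γ̇_max h / (πD) = 54.0101·0.00978/(π·0.0437) = 3.84753 rev/s → ×60 = 230.852 rpm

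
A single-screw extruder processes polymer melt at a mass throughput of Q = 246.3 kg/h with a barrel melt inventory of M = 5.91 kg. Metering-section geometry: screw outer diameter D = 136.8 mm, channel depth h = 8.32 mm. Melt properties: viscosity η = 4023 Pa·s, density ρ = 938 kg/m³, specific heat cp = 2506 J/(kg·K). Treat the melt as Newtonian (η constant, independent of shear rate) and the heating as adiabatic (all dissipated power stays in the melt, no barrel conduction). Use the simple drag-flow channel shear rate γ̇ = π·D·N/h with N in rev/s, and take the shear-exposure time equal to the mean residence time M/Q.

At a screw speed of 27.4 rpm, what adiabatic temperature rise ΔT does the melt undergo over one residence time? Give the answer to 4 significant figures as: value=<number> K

value=82.27 K

Convert throughput: Q = 246.3 kg/h = 246.3/3600 = 0.0684167 kg/s
t_res = M / Q_s = 5.91 / 0.0684167 = 86.3825 s
Geometry in metres: D = 136.8 mm → 0.1368 m, h = 8.32 mm → 0.00832 m; screw speed N = 27.4 rpm = 0.456667 rev/s
γ̇ = π·D·N / h = π · 0.1368 · 0.456667 / 0.00832 = 23.5891 s⁻¹
ΔT = η·γ̇²·t_res / (ρ·cp) = 4023 · (23.5891)² · 86.3825 / (938 · 2506) = 82.2651 K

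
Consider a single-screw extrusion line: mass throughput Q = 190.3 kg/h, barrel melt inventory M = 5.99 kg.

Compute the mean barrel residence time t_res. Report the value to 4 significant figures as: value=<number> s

value=113.3 s

Throughput in SI: Q_s = 190.3 kg/h ÷ 3600 s/h = 0.0528611 kg/s
t_res = M / Q_s = 5.99 ÷ 0.0528611 = 113.316 s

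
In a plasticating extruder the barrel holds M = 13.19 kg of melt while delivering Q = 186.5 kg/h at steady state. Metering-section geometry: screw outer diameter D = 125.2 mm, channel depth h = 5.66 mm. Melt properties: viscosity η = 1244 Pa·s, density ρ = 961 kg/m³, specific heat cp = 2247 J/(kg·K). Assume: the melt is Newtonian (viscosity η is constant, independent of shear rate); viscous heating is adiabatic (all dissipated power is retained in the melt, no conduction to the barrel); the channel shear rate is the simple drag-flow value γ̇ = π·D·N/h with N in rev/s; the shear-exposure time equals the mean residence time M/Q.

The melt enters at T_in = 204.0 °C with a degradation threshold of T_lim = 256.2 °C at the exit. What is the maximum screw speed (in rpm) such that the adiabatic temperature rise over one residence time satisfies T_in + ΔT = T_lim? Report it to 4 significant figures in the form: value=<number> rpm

Throughput in SI: Q_s = 186.5 kg/h ÷ 3600 s/h = 0.0518056 kg/s
t_res = M / Q_s = 13.19 ÷ 0.0518056 = 254.606 s
Convert to metres: D = 0.1252 m, h = 0.00566 m
ΔT_a = T_lim − T_in = 256.2 − 204.0 = 52.2 K
γ̇_max² = ΔT_a·ρ·cp / (η·t_res) = [52.2 × 961 × 2247] / [1244 × 254.606] = 355.884 s⁻²
γ̇_max = sqrt(355.884) = 18.8649 s⁻¹
N_max = γ̇_max·h / (π·D) = 18.8649 · 0.00566 / (π · 0.1252) = 0.271467 rev/s = 16.288 rpm

value=16.29 rpm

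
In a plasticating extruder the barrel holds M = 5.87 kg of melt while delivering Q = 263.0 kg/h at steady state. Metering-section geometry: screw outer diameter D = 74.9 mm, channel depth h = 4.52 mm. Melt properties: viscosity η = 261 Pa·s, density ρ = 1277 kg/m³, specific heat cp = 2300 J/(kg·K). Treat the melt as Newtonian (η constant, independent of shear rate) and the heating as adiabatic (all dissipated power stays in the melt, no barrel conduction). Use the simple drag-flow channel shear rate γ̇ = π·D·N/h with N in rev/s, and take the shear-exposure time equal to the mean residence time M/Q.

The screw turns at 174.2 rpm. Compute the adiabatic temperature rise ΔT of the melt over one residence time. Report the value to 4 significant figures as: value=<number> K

value=163.1 K

Q_s = Q / 3600 = 263.0 / 3600 = 0.0730556 kg/s
t_res = M / Q_s = 5.87 / 0.0730556 = 80.3498 s
Convert to SI: D = 0.0749 m, h = 0.00452 m, N = 174.2/60 = 2.90333 rev/s
γ̇ = π·D·N / h = π · 0.0749 · 2.90333 / 0.00452 = 151.144 s⁻¹
ΔT = η·γ̇²·t_res / (ρ·cp) = 261 · (151.144)² · 80.3498 / (1277 · 2300) = 163.112 K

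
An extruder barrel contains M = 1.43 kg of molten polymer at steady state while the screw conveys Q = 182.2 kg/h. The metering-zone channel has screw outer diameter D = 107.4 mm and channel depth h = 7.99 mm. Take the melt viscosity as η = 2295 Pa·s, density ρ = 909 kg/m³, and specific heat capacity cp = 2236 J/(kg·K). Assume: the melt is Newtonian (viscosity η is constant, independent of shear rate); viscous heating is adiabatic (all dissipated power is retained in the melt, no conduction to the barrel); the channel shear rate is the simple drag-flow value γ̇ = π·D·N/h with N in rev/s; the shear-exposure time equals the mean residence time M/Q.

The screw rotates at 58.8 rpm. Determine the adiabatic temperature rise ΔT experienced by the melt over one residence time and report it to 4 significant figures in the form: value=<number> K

Convert throughput: Q = 182.2 kg/h = 182.2/3600 = 0.0506111 kg/s
Mean residence time: t_res = M/Q_s = 1.43 kg / 0.0506111 kg/s = 28.2547 s
Geometry in metres: D = 107.4 mm → 0.1074 m, h = 7.99 mm → 0.00799 m; screw speed N = 58.8 rpm = 0.98 rev/s
Shear rate: γ̇ = πDN/h = π·0.1074·0.98/0.00799 = 41.3841 s⁻¹
ΔT = η·γ̇²·t_res/(ρ·cp) = [2295 × 41.3841² × 28.2547] / [909 × 2236] = 54.6392 K

value=54.64 K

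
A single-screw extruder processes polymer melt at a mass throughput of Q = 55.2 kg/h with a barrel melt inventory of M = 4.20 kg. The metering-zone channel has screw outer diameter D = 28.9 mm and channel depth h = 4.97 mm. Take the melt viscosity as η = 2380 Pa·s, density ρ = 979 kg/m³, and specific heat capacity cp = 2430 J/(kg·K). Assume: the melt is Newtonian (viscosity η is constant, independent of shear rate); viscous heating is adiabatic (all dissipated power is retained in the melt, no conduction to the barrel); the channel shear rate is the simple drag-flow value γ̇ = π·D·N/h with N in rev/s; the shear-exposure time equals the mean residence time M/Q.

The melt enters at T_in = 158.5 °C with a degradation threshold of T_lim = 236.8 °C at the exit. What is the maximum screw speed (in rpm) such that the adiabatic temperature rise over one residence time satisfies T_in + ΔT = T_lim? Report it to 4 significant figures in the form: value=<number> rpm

Convert throughput: Q = 55.2 kg/h = 55.2/3600 = 0.0153333 kg/s
Mean residence time: t_res = M/Q_s = 4.20 kg / 0.0153333 kg/s = 273.913 s
D = 28.9 mm = 0.0289 m;  h = 4.97 mm = 0.00497 m
Allowable rise: ΔT_a = T_lim − T_in = 236.8 − 158.5 = 78.3 K
γ̇_max² = ΔT_a·ρ·cp / (η·t_res) = [78.3 × 979 × 2430] / [2380 × 273.913] = 285.733 s⁻²
Take the square root: γ̇_max = √(285.733) = 16.9037 s⁻¹
N_max = γ̇_max·h / (π·D) = 16.9037 · 0.00497 / (π · 0.0289) = 0.925314 rev/s = 55.5188 rpm

value=55.52 rpm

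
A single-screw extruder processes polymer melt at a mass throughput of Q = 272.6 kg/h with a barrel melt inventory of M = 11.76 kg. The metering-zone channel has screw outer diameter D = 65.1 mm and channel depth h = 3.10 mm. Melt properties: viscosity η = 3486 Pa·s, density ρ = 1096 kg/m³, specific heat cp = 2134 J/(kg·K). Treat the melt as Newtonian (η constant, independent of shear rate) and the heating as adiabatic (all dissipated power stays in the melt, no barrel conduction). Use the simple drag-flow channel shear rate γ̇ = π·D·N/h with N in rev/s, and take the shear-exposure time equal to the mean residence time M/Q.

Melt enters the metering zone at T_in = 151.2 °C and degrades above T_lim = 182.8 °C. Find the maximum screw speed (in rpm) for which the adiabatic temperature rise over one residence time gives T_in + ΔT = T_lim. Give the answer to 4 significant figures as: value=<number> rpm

Throughput in SI: Q_s = 272.6 kg/h ÷ 3600 s/h = 0.0757222 kg/s
t_res = M / Q_s = 11.76 ÷ 0.0757222 = 155.304 s
Convert to metres: D = 0.0651 m, h = 0.0031 m
Allowable rise: ΔT_a = T_lim − T_in = 182.8 − 151.2 = 31.6 K
γ̇_max² = ΔT_a·ρ·cp / (η·t_res) = [31.6 × 1096 × 2134] / [3486 × 155.304] = 136.515 s⁻²
γ̇_max = √136.515 = 11.684 s⁻¹
N_max = γ̇_max h / (πD) = 11.684·0.0031/(π·0.0651) = 0.177101 rev/s → ×60 = 10.6261 rpm

value=10.63 rpm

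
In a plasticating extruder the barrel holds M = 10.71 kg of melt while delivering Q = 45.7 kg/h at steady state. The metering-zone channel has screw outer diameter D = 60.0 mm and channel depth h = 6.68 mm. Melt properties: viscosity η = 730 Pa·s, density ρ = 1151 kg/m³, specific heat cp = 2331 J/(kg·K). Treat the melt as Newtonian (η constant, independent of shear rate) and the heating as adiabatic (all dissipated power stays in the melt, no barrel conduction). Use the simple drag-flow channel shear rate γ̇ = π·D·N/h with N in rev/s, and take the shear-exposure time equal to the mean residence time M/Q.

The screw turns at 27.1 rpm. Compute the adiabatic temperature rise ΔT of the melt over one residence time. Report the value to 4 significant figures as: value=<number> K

Throughput in SI: Q_s = 45.7 kg/h ÷ 3600 s/h = 0.0126944 kg/s
t_res = M / Q_s = 10.71 ÷ 0.0126944 = 843.676 s
Geometry in metres: D = 60.0 mm → 0.06 m, h = 6.68 mm → 0.00668 m; screw speed N = 27.1 rpm = 0.451667 rev/s
Shear rate: γ̇ = πDN/h = π·0.06·0.451667/0.00668 = 12.7451 s⁻¹
ΔT = η·γ̇²·t_res/(ρ·cp) = [730 × 12.7451² × 843.676] / [1151 × 2331] = 37.2878 K

value=37.29 K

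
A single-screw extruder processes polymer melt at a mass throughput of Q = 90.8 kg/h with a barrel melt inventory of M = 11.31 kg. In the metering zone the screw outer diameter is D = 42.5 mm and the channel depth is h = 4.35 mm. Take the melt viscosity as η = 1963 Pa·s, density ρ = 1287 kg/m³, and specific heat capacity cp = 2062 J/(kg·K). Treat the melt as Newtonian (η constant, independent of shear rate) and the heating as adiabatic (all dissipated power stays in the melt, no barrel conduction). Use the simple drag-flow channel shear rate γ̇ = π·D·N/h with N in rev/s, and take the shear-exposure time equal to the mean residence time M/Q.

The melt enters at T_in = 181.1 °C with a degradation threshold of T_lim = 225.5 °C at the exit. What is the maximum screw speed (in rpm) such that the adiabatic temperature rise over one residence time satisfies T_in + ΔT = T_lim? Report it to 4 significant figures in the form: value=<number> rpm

Q_s = Q / 3600 = 90.8 / 3600 = 0.0252222 kg/s
t_res = M / Q_s = 11.31 ÷ 0.0252222 = 448.414 s
D = 42.5 mm = 0.0425 m;  h = 4.35 mm = 0.00435 m
Allowable rise: ΔT_a = T_lim − T_in = 225.5 − 181.1 = 44.4 K
Invert ΔT = ηγ̇²t_res/(ρcp) for γ̇: γ̇_max² = ΔT_a ρ cp / (η t_res) = 44.4·1287·2062 / (1963·448.414) = 133.86 s⁻²
γ̇_max = √133.86 = 11.5698 s⁻¹
N_max = γ̇_max·h / (π·D) = 11.5698 · 0.00435 / (π · 0.0425) = 0.376943 rev/s = 22.6166 rpm

value=22.62 rpm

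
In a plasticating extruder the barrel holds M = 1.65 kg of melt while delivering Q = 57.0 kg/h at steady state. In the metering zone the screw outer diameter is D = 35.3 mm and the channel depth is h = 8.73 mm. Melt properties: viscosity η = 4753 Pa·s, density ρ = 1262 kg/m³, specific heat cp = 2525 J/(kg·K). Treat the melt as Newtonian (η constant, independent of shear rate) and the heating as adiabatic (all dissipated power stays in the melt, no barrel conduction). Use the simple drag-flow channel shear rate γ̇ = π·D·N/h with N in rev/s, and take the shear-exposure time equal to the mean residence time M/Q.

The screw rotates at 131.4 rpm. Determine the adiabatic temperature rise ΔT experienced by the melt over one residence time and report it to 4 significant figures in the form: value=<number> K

value=120.3 K

Throughput in SI: Q_s = 57.0 kg/h ÷ 3600 s/h = 0.0158333 kg/s
t_res = M / Q_s = 1.65 ÷ 0.0158333 = 104.211 s
D = 35.3 mm = 0.0353 m;  h = 8.73 mm = 0.00873 m;  N = 131.4 rpm / 60 = 2.19 rev/s
γ̇ = π·D·N / h = π · 0.0353 · 2.19 / 0.00873 = 27.8198 s⁻¹
ΔT = η·γ̇²·t_res/(ρ·cp) = [4753 × 27.8198² × 104.211] / [1262 × 2525] = 120.301 K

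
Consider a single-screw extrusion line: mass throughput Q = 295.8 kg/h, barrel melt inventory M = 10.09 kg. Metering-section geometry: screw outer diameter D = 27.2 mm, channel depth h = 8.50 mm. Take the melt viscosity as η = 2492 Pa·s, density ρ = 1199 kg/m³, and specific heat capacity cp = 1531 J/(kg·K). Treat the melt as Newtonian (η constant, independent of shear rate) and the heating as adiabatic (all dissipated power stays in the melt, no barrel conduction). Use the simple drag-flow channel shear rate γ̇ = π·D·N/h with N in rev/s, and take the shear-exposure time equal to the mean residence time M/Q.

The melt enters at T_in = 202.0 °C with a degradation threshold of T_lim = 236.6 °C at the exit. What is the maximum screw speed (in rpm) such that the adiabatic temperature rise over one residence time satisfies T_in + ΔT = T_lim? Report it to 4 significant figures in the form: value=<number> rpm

value=85.98 rpm

Throughput in SI: Q_s = 295.8 kg/h ÷ 3600 s/h = 0.0821667 kg/s
t_res = M / Q_s = 10.09 / 0.0821667 = 122.799 s
Convert to metres: D = 0.0272 m, h = 0.0085 m
Allowable rise: ΔT_a = T_lim − T_in = 236.6 − 202.0 = 34.6 K
γ̇_max² = ΔT_a·ρ·cp/(η·t_res) = 34.6·1199·1531/(2492·122.799) = 207.552 s⁻²
γ̇_max = sqrt(207.552) = 14.4067 s⁻¹
Solve γ̇ = πDN/h for N: N_max = γ̇_max·h/(π·D) = 14.4067 × 0.0085 / (π × 0.0272) = 1.43306 rev/s = 85.9835 rpm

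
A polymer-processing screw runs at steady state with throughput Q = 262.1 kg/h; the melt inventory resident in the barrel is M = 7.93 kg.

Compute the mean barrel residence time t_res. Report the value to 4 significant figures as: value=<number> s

value=108.9 s

Throughput in SI: Q_s = 262.1 kg/h ÷ 3600 s/h = 0.0728056 kg/s
t_res = M / Q_s = 7.93 / 0.0728056 = 108.92 s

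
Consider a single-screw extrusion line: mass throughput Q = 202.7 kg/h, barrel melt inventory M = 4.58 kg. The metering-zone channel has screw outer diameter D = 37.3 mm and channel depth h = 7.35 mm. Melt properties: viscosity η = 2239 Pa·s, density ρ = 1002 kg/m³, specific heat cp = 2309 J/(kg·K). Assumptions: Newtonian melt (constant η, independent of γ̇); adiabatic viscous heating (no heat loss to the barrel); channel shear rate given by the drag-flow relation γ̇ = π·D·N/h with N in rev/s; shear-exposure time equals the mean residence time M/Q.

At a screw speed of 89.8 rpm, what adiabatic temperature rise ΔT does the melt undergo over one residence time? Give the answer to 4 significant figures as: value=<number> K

value=44.82 K

Q_s = Q / 3600 = 202.7 / 3600 = 0.0563056 kg/s
t_res = M / Q_s = 4.58 / 0.0563056 = 81.3419 s
Geometry in metres: D = 37.3 mm → 0.0373 m, h = 7.35 mm → 0.00735 m; screw speed N = 89.8 rpm = 1.49667 rev/s
γ̇ = π D N / h = (π)(0.0373)(1.49667) / 0.00735 = 23.8614 s⁻¹
Adiabatic rise: ΔT = η γ̇² t_res / (ρ cp) = 2239·(23.8614)²·81.3419 / (1002·2309) = 44.8198 K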